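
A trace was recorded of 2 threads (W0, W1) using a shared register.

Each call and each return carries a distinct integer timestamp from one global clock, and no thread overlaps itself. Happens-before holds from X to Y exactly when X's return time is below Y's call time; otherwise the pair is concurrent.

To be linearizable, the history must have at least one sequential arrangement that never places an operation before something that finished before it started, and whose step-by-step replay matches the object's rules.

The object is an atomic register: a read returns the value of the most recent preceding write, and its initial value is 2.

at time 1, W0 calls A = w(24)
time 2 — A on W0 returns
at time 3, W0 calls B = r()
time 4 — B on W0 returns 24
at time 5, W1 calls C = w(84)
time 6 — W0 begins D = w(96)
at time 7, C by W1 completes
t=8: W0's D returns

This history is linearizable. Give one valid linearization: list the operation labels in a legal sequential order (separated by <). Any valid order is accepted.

A < B < C < D

step 1: A w(24) — value 24
step 2: B r() → 24 — value 24
step 3: C w(84) — value 84
step 4: D w(96) — value 96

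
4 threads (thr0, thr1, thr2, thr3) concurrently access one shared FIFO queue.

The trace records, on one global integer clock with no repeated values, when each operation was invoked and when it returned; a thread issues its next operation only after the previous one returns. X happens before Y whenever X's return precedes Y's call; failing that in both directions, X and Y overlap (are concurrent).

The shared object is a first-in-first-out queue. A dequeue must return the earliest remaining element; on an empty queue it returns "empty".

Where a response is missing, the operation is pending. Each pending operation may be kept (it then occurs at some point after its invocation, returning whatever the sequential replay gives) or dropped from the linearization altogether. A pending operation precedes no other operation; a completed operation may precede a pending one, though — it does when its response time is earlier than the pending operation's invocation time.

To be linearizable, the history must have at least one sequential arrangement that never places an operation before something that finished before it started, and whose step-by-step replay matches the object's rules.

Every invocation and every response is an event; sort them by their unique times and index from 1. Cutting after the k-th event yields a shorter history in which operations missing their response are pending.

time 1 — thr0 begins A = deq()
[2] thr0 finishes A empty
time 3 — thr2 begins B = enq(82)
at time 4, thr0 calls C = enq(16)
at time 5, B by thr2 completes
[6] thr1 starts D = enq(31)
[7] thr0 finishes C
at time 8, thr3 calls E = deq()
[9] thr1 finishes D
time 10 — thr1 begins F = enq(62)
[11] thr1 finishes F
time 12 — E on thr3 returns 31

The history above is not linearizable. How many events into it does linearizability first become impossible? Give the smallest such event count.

events 1..11 are linearizable; a witness order is A, B, C, D, E, F:
after step 1 (A deq() → empty): queue <>
after step 2 (B enq(82)): queue <82>
after step 3 (C enq(16)): queue <82,16>
after step 4 (D enq(31)): queue <82,16,31>
after step 5 (E deq() (pending, included)): queue <16,31>
after step 6 (F enq(62)): queue <16,31,62>
once event 12 joins (E's response, time 12), exhaustive search finds no witness
take A, B, C, D, E, F: step 5 already fails, because E deq() → 31 cannot occur there
take A, B, C, D, F, E: step 6 already fails, because E deq() → 31 cannot occur there

12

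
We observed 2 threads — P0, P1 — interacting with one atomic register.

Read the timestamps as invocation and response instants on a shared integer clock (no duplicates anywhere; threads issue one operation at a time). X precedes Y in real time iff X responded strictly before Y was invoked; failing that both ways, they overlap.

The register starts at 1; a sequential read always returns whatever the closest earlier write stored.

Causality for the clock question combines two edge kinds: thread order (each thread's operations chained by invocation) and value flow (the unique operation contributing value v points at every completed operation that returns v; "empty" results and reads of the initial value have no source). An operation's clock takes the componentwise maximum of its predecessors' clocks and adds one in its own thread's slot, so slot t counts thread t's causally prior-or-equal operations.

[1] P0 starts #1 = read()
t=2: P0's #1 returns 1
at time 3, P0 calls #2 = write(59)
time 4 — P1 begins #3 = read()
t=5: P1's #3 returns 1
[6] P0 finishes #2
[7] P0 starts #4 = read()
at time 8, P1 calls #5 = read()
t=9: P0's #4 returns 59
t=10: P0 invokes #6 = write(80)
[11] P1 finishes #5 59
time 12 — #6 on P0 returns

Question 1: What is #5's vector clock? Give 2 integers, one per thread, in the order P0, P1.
Answer: (2, 2)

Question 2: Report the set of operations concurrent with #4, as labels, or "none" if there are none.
Answer: #5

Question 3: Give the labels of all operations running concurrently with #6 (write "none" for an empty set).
Answer: #5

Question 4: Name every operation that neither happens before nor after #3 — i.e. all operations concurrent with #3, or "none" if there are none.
Answer: #2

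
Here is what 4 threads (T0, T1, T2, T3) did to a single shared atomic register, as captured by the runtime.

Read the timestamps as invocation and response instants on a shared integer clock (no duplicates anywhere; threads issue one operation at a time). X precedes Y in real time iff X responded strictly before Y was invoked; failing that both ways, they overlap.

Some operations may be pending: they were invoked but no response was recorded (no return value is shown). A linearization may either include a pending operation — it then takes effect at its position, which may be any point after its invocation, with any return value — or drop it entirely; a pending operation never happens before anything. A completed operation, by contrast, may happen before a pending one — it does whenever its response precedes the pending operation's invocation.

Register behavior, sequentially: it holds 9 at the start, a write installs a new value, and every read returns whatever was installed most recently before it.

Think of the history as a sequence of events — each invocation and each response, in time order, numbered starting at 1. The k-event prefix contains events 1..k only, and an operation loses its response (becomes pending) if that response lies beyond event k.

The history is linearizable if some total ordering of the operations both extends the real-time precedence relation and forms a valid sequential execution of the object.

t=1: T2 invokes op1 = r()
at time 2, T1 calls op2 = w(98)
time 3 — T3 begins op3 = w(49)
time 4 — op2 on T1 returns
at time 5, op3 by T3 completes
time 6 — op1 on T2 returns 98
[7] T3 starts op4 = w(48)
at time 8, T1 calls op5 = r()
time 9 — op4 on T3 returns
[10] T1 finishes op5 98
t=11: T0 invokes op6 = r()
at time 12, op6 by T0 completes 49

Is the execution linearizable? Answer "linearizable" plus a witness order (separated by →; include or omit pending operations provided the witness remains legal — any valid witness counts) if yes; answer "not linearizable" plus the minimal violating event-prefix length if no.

through event 11 a valid linearization exists; event 12 (op6 responding at time 12) ends that
checked exhaustively: 12 real-time-consistent orders of 6 completed operations, zero legal atomic register replays
e.g. op1, op2, op3, op4, op5, op6: illegal at step 1, since op1 r() → 98 cannot apply there
e.g. op1, op2, op3, op5, op4, op6: illegal at step 1, since op1 r() → 98 cannot apply there

not linearizable — minimal violating prefix: 12 events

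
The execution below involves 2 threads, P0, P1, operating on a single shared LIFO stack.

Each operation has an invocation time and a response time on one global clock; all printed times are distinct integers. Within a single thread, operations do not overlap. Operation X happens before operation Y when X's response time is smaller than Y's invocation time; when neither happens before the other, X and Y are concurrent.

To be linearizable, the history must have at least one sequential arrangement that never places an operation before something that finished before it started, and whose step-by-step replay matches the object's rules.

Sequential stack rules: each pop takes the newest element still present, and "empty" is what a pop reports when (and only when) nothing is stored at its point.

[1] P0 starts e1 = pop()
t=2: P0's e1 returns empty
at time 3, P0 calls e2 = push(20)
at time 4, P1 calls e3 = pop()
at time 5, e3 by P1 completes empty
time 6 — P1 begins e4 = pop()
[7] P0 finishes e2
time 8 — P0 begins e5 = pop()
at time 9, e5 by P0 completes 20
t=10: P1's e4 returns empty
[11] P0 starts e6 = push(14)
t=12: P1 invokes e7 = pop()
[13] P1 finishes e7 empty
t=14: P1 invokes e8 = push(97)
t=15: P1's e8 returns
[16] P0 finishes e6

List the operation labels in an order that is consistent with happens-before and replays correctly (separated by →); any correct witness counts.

after step 1 (e1 pop() → empty): stack <>
after step 2 (e3 pop() → empty): stack <>
after step 3 (e2 push(20)): stack <20>
after step 4 (e5 pop() → 20): stack <>
after step 5 (e4 pop() → empty): stack <>
after step 6 (e7 pop() → empty): stack <>
after step 7 (e6 push(14)): stack <14>
after step 8 (e8 push(97)): stack <14,97>

e1 → e3 → e2 → e5 → e4 → e7 → e6 → e8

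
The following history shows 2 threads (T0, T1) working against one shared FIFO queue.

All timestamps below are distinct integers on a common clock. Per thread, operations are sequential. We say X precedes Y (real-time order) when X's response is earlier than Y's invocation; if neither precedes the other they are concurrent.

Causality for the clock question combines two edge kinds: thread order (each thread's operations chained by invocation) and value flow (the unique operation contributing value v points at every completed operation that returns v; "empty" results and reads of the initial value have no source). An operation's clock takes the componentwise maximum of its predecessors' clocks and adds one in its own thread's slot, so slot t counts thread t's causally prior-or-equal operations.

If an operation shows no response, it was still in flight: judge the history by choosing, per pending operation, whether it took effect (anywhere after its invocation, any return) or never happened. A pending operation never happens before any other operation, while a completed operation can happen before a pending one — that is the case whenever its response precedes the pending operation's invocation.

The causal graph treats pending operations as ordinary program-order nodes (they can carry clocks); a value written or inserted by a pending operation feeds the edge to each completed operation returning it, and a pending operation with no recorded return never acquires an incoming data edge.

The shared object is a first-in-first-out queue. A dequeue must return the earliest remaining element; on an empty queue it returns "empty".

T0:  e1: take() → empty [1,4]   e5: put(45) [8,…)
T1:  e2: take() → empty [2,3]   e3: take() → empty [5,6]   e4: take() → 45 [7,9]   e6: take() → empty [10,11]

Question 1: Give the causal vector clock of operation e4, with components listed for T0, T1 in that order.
VC(e2, invoked at 2): no causal predecessors; +1 on T1 → (0, 1)
VC(e1, invoked at 1): no causal predecessors; +1 on T0 → (1, 0)
VC(e3, invoked at 5): max of VC(e2)=(0, 1), then +1 on thread T1 → (0, 2)
VC(e5, invoked at 8): max of VC(e1)=(1, 0), then +1 on thread T0 → (2, 0)
VC(e4, invoked at 7): max of VC(e3)=(0, 2), VC(e5)=(2, 0), then +1 on thread T1 → (2, 3)
VC(e6, invoked at 10): max of VC(e4)=(2, 3), then +1 on thread T1 → (2, 4)
target: VC(e4) = (2, 3)

(2, 3)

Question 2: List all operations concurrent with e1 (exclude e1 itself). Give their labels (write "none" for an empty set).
e1 runs from 1 to 4; window-overlapping ops are concurrent
e2 [2,3]: concurrent
e3 [5,6]: after
e4 [7,9]: after
e5 [8,…): after
e6 [10,11]: after

e2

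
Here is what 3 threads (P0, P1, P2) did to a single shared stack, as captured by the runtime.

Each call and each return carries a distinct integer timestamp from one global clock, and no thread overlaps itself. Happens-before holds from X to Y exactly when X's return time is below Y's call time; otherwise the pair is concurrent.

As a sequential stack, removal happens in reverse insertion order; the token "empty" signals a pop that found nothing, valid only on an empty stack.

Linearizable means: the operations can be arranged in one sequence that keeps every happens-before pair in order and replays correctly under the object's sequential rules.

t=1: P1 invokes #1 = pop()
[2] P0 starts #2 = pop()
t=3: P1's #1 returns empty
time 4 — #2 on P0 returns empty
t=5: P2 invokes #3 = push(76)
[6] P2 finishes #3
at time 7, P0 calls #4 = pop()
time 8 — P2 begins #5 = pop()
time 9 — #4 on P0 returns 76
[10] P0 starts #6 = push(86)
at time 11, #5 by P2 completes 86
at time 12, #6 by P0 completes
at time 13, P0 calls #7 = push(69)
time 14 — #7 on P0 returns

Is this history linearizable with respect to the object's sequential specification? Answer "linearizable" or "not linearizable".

linearizable

one valid linearization: #1, #2, #3, #4, #6, #5, #7
1. #1 pop() → empty, leaving stack <>
2. #2 pop() → empty, leaving stack <>
3. #3 push(76), leaving stack <76>
4. #4 pop() → 76, leaving stack <>
5. #6 push(86), leaving stack <86>
6. #5 pop() → 86, leaving stack <>
7. #7 push(69), leaving stack <69>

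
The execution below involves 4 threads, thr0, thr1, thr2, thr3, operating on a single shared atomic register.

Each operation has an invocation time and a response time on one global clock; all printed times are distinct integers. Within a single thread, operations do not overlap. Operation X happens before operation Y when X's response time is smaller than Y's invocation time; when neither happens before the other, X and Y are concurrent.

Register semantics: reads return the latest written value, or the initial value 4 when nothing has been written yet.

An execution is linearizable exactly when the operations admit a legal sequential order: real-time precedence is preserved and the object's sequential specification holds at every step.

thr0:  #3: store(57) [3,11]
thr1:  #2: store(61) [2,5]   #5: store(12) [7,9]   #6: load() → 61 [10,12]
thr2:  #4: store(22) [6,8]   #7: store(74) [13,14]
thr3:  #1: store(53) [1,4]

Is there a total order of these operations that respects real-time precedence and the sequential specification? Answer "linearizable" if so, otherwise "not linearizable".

not linearizable

the violation lands at event 12, #6's response at time 12: events 1..11 linearize, events 1..12 do not
every one of the 24 real-time-consistent orders over 6 completed atomic register ops fails the sequential spec
for example #1, #2, #3, #4, #5, #6 fails at step 6: #6 load() → 61 is not legal there
for example #1, #2, #3, #5, #4, #6 fails at step 6: #6 load() → 61 is not legal there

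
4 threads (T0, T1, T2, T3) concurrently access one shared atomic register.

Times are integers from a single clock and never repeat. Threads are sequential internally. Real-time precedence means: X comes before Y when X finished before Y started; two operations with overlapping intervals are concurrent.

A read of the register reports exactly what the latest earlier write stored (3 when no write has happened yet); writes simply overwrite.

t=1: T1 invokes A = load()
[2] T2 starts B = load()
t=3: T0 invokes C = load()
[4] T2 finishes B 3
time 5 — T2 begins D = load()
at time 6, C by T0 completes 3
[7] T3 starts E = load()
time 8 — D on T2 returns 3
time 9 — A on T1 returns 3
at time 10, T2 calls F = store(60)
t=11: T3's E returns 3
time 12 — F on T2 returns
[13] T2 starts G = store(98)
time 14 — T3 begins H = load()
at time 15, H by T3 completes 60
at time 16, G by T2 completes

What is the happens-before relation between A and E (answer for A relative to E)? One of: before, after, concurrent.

A spans [1,9], E spans [7,11]
the intervals overlap in both directions

concurrent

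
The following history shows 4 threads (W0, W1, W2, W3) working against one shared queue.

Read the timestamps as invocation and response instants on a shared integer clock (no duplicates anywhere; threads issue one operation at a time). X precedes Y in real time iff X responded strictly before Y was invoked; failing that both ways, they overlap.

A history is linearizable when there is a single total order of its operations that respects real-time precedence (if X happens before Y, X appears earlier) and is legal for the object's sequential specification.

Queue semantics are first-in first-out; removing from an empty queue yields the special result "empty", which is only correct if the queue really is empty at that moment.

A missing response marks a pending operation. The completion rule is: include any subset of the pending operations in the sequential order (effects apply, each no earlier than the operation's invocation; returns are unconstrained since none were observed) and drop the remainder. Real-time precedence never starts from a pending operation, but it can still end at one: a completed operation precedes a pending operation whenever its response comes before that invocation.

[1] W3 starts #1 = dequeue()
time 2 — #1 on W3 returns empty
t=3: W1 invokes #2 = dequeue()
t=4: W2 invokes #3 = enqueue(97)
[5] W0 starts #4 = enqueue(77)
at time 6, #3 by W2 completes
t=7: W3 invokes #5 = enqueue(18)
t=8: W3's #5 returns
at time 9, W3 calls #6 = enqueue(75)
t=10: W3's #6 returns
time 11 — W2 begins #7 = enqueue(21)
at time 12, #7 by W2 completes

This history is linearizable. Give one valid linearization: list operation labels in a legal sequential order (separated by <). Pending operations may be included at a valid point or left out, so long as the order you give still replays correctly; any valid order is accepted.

#1 < #2 < #3 < #4 < #5 < #6 < #7

after step 1 (#1 dequeue() → empty): queue <>
after step 2 (#2 dequeue() (pending, included)): queue <>
after step 3 (#3 enqueue(97)): queue <97>
after step 4 (#4 enqueue(77) (pending, included)): queue <97,77>
after step 5 (#5 enqueue(18)): queue <97,77,18>
after step 6 (#6 enqueue(75)): queue <97,77,18,75>
after step 7 (#7 enqueue(21)): queue <97,77,18,75,21>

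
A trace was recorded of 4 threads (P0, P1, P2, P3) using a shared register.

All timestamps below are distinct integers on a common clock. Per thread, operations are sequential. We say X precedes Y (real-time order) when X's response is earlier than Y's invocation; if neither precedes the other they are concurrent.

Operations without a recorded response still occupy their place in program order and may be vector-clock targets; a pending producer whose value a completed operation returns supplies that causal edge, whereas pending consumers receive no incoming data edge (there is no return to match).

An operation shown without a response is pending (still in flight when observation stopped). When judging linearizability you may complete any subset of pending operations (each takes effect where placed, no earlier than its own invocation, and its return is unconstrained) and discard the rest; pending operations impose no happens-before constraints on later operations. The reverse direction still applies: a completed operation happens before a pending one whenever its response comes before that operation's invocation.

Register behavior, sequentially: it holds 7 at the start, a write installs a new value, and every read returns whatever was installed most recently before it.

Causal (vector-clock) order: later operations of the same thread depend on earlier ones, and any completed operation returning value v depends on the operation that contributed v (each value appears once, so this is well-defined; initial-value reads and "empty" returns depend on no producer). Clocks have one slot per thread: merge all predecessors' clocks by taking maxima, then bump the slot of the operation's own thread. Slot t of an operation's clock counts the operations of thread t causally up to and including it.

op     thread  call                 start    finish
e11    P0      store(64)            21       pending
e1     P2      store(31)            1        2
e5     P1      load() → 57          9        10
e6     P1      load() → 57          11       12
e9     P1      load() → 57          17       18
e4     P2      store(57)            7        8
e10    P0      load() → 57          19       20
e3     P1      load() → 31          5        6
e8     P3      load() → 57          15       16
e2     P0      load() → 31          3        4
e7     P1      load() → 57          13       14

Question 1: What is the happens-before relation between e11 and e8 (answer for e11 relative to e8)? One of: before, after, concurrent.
after

e11 spans [21,…), e8 spans [15,16]
resp(e8)=16 < inv(e11)=21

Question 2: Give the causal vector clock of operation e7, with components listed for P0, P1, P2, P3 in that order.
(0, 4, 2, 0)

no predecessors for e1 (invoked 1): P2 increments from zero → (0, 0, 1, 0)
invoked at 7, e4 merges VC(e1)=(0, 0, 1, 0) and bumps P2's slot → (0, 0, 2, 0)
invoked at 5, e3 merges VC(e1)=(0, 0, 1, 0) and bumps P1's slot → (0, 1, 1, 0)
invoked at 3, e2 merges VC(e1)=(0, 0, 1, 0) and bumps P0's slot → (1, 0, 1, 0)
invoked at 15, e8 merges VC(e4)=(0, 0, 2, 0) and bumps P3's slot → (0, 0, 2, 1)
invoked at 9, e5 merges VC(e3)=(0, 1, 1, 0), VC(e4)=(0, 0, 2, 0) and bumps P1's slot → (0, 2, 2, 0)
invoked at 19, e10 merges VC(e2)=(1, 0, 1, 0), VC(e4)=(0, 0, 2, 0) and bumps P0's slot → (2, 0, 2, 0)
invoked at 11, e6 merges VC(e4)=(0, 0, 2, 0), VC(e5)=(0, 2, 2, 0) and bumps P1's slot → (0, 3, 2, 0)
invoked at 21, e11 merges VC(e10)=(2, 0, 2, 0) and bumps P0's slot → (3, 0, 2, 0)
invoked at 13, e7 merges VC(e4)=(0, 0, 2, 0), VC(e6)=(0, 3, 2, 0) and bumps P1's slot → (0, 4, 2, 0)
invoked at 17, e9 merges VC(e4)=(0, 0, 2, 0), VC(e7)=(0, 4, 2, 0) and bumps P1's slot → (0, 5, 2, 0)
target: VC(e7) = (0, 4, 2, 0)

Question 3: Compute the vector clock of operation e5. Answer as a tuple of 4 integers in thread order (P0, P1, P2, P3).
(0, 2, 2, 0)

e1 (invocation 1): nothing precedes it; P2's component alone gives (0, 0, 1, 0)
e4 (invocation 7): componentwise max over VC(e1)=(0, 0, 1, 0), +1 at P2, giving (0, 0, 2, 0)
e3 (invocation 5): componentwise max over VC(e1)=(0, 0, 1, 0), +1 at P1, giving (0, 1, 1, 0)
e2 (invocation 3): componentwise max over VC(e1)=(0, 0, 1, 0), +1 at P0, giving (1, 0, 1, 0)
e8 (invocation 15): componentwise max over VC(e4)=(0, 0, 2, 0), +1 at P3, giving (0, 0, 2, 1)
e5 (invocation 9): componentwise max over VC(e3)=(0, 1, 1, 0), VC(e4)=(0, 0, 2, 0), +1 at P1, giving (0, 2, 2, 0)
e10 (invocation 19): componentwise max over VC(e2)=(1, 0, 1, 0), VC(e4)=(0, 0, 2, 0), +1 at P0, giving (2, 0, 2, 0)
e6 (invocation 11): componentwise max over VC(e4)=(0, 0, 2, 0), VC(e5)=(0, 2, 2, 0), +1 at P1, giving (0, 3, 2, 0)
e11 (invocation 21): componentwise max over VC(e10)=(2, 0, 2, 0), +1 at P0, giving (3, 0, 2, 0)
e7 (invocation 13): componentwise max over VC(e4)=(0, 0, 2, 0), VC(e6)=(0, 3, 2, 0), +1 at P1, giving (0, 4, 2, 0)
e9 (invocation 17): componentwise max over VC(e4)=(0, 0, 2, 0), VC(e7)=(0, 4, 2, 0), +1 at P1, giving (0, 5, 2, 0)
target: VC(e5) = (0, 2, 2, 0)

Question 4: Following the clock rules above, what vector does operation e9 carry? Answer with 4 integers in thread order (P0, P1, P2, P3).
(0, 5, 2, 0)

e1, invoked 1, has no incoming edges; only P2's bump applies → (0, 0, 1, 0)
from VC(e1)=(0, 0, 1, 0), e4 (invoked 7) maxes components and bumps P2 → (0, 0, 2, 0)
from VC(e1)=(0, 0, 1, 0), e3 (invoked 5) maxes components and bumps P1 → (0, 1, 1, 0)
from VC(e1)=(0, 0, 1, 0), e2 (invoked 3) maxes components and bumps P0 → (1, 0, 1, 0)
from VC(e4)=(0, 0, 2, 0), e8 (invoked 15) maxes components and bumps P3 → (0, 0, 2, 1)
from VC(e3)=(0, 1, 1, 0), VC(e4)=(0, 0, 2, 0), e5 (invoked 9) maxes components and bumps P1 → (0, 2, 2, 0)
from VC(e2)=(1, 0, 1, 0), VC(e4)=(0, 0, 2, 0), e10 (invoked 19) maxes components and bumps P0 → (2, 0, 2, 0)
from VC(e4)=(0, 0, 2, 0), VC(e5)=(0, 2, 2, 0), e6 (invoked 11) maxes components and bumps P1 → (0, 3, 2, 0)
from VC(e10)=(2, 0, 2, 0), e11 (invoked 21) maxes components and bumps P0 → (3, 0, 2, 0)
from VC(e4)=(0, 0, 2, 0), VC(e6)=(0, 3, 2, 0), e7 (invoked 13) maxes components and bumps P1 → (0, 4, 2, 0)
from VC(e4)=(0, 0, 2, 0), VC(e7)=(0, 4, 2, 0), e9 (invoked 17) maxes components and bumps P1 → (0, 5, 2, 0)
target: VC(e9) = (0, 5, 2, 0)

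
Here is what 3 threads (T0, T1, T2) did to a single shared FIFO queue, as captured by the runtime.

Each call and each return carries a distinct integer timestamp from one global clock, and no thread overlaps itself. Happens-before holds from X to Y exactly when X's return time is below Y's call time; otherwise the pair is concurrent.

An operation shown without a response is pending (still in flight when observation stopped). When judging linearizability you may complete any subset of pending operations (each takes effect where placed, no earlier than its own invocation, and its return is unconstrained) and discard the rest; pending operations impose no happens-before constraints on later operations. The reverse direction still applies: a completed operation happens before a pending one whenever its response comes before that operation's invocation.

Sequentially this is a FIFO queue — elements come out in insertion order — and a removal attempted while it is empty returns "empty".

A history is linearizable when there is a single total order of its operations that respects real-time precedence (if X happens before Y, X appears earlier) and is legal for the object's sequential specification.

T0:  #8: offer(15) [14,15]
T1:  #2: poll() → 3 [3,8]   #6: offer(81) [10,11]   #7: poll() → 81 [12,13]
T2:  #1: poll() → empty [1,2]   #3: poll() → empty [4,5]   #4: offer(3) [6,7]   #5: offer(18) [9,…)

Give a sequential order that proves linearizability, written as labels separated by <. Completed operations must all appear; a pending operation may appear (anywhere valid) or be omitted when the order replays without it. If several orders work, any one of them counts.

#1 < #3 < #4 < #2 < #6 < #5 < #7 < #8

step 1: #1 poll() → empty — queue <>
step 2: #3 poll() → empty — queue <>
step 3: #4 offer(3) — queue <3>
step 4: #2 poll() → 3 — queue <>
step 5: #6 offer(81) — queue <81>
step 6: #5 offer(18) (pending, included) — queue <81,18>
step 7: #7 poll() → 81 — queue <18>
step 8: #8 offer(15) — queue <18,15>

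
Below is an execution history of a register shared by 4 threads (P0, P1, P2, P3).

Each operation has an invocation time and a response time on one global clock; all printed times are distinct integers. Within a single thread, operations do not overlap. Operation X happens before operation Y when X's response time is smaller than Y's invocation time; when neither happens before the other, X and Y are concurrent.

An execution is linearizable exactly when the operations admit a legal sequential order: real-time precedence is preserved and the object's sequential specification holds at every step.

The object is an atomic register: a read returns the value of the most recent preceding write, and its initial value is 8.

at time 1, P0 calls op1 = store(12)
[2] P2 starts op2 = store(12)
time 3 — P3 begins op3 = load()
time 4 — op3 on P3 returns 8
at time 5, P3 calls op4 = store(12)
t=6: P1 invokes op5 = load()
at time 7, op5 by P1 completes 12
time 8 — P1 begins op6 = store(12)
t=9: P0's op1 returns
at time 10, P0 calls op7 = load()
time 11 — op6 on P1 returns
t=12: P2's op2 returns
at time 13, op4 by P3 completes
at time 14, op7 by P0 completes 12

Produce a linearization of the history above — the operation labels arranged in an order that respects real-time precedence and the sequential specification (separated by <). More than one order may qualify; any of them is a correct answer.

step 1: op3 load() → 8 — value 8
step 2: op1 store(12) — value 12
step 3: op2 store(12) — value 12
step 4: op4 store(12) — value 12
step 5: op5 load() → 12 — value 12
step 6: op6 store(12) — value 12
step 7: op7 load() → 12 — value 12

op3 < op1 < op2 < op4 < op5 < op6 < op7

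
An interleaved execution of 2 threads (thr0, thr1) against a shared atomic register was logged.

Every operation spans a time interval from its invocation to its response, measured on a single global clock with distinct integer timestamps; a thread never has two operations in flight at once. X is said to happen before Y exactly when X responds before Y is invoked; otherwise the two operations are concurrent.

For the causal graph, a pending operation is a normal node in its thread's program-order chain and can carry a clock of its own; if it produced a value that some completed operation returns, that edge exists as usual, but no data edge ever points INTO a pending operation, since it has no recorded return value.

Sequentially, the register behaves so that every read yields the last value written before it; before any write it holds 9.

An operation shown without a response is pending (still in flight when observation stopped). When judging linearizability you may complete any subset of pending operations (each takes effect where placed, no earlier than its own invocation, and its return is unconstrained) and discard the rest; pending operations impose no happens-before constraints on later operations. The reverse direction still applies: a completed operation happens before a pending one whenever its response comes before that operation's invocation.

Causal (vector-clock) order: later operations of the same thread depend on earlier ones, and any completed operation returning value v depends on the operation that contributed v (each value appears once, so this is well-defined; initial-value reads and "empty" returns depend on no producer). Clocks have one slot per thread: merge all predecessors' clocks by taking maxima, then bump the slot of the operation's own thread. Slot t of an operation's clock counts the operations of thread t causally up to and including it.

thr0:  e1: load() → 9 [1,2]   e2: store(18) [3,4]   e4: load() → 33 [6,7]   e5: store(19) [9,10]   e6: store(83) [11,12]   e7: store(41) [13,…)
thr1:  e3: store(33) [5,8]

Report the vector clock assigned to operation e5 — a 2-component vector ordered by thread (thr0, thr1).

(4, 1)

e3 (invocation 5): nothing precedes it; thr1's component alone gives (0, 1)
e1 (invocation 1): nothing precedes it; thr0's component alone gives (1, 0)
VC(e2, invoked at 3): max of VC(e1)=(1, 0), then +1 on thread thr0 → (2, 0)
VC(e4, invoked at 6): max of VC(e2)=(2, 0), VC(e3)=(0, 1), then +1 on thread thr0 → (3, 1)
VC(e5, invoked at 9): max of VC(e4)=(3, 1), then +1 on thread thr0 → (4, 1)
VC(e6, invoked at 11): max of VC(e5)=(4, 1), then +1 on thread thr0 → (5, 1)
VC(e7, invoked at 13): max of VC(e6)=(5, 1), then +1 on thread thr0 → (6, 1)
target: VC(e5) = (4, 1)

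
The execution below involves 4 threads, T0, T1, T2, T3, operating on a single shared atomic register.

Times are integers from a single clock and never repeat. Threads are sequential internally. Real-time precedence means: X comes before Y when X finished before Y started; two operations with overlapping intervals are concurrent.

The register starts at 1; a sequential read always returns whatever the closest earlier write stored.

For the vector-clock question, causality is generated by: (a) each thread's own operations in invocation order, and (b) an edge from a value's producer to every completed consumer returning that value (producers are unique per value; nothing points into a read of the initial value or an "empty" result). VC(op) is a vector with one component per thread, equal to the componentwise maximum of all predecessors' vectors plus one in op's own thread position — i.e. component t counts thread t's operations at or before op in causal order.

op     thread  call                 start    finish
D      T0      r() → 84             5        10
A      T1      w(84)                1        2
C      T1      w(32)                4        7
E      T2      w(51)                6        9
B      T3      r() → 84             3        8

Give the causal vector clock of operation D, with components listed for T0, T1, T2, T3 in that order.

(1, 1, 0, 0)

no predecessors for E (invoked 6): T2 increments from zero → (0, 0, 1, 0)
no predecessors for A (invoked 1): T1 increments from zero → (0, 1, 0, 0)
B (invocation 3): componentwise max over VC(A)=(0, 1, 0, 0), +1 at T3, giving (0, 1, 0, 1)
C (invocation 4): componentwise max over VC(A)=(0, 1, 0, 0), +1 at T1, giving (0, 2, 0, 0)
D (invocation 5): componentwise max over VC(A)=(0, 1, 0, 0), +1 at T0, giving (1, 1, 0, 0)
target: VC(D) = (1, 1, 0, 0)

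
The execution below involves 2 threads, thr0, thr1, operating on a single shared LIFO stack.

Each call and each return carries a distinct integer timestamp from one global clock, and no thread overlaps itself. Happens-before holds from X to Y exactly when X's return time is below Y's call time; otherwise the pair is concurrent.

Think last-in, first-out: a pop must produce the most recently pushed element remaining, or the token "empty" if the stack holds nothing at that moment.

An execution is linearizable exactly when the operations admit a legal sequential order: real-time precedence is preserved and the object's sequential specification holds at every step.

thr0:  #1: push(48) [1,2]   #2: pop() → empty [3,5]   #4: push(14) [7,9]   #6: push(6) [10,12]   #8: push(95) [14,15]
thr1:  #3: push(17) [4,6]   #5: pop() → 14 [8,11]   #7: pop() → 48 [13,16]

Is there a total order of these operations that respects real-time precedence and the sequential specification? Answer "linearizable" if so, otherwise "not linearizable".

already the first 5 events (up to #2's response at time 5) admit no linearization; the first 4 still do
the completed operations (2 total) allow one real-time order; the LIFO stack replay rejects it
every completion of the 1 pending operation (#3) was checked; none linearizes
e.g. #1, #2 (pending dropped): illegal at step 2, since #2 pop() → empty cannot apply there

not linearizable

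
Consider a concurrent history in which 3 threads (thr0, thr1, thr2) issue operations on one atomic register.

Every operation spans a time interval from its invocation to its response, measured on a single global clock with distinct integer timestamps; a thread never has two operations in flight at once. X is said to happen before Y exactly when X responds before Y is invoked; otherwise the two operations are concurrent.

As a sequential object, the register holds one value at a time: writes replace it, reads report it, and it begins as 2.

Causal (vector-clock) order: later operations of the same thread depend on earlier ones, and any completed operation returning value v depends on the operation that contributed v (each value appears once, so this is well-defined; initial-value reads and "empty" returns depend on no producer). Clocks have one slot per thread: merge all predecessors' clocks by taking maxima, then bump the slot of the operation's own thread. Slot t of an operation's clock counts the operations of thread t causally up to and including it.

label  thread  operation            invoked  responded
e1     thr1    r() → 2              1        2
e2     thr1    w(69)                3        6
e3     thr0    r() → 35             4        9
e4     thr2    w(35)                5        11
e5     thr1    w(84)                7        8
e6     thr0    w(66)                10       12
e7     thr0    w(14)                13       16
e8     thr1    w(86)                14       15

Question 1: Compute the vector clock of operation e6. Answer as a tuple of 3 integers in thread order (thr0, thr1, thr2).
(2, 0, 1)

e4 (invocation 5): nothing precedes it; thr2's component alone gives (0, 0, 1)
e1 (invocation 1): nothing precedes it; thr1's component alone gives (0, 1, 0)
merge at e2 (invoked 3): VC(e1)=(0, 1, 0), own-thread bump on thr1 → (0, 2, 0)
merge at e3 (invoked 4): VC(e4)=(0, 0, 1), own-thread bump on thr0 → (1, 0, 1)
merge at e5 (invoked 7): VC(e2)=(0, 2, 0), own-thread bump on thr1 → (0, 3, 0)
merge at e6 (invoked 10): VC(e3)=(1, 0, 1), own-thread bump on thr0 → (2, 0, 1)
merge at e8 (invoked 14): VC(e5)=(0, 3, 0), own-thread bump on thr1 → (0, 4, 0)
merge at e7 (invoked 13): VC(e6)=(2, 0, 1), own-thread bump on thr0 → (3, 0, 1)
target: VC(e6) = (2, 0, 1)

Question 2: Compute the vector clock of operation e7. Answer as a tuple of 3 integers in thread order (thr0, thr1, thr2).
(3, 0, 1)

VC(e4, invoked at 5): no causal predecessors; +1 on thr2 → (0, 0, 1)
VC(e1, invoked at 1): no causal predecessors; +1 on thr1 → (0, 1, 0)
e2 (invocation 3): componentwise max over VC(e1)=(0, 1, 0), +1 at thr1, giving (0, 2, 0)
e3 (invocation 4): componentwise max over VC(e4)=(0, 0, 1), +1 at thr0, giving (1, 0, 1)
e5 (invocation 7): componentwise max over VC(e2)=(0, 2, 0), +1 at thr1, giving (0, 3, 0)
e6 (invocation 10): componentwise max over VC(e3)=(1, 0, 1), +1 at thr0, giving (2, 0, 1)
e8 (invocation 14): componentwise max over VC(e5)=(0, 3, 0), +1 at thr1, giving (0, 4, 0)
e7 (invocation 13): componentwise max over VC(e6)=(2, 0, 1), +1 at thr0, giving (3, 0, 1)
target: VC(e7) = (3, 0, 1)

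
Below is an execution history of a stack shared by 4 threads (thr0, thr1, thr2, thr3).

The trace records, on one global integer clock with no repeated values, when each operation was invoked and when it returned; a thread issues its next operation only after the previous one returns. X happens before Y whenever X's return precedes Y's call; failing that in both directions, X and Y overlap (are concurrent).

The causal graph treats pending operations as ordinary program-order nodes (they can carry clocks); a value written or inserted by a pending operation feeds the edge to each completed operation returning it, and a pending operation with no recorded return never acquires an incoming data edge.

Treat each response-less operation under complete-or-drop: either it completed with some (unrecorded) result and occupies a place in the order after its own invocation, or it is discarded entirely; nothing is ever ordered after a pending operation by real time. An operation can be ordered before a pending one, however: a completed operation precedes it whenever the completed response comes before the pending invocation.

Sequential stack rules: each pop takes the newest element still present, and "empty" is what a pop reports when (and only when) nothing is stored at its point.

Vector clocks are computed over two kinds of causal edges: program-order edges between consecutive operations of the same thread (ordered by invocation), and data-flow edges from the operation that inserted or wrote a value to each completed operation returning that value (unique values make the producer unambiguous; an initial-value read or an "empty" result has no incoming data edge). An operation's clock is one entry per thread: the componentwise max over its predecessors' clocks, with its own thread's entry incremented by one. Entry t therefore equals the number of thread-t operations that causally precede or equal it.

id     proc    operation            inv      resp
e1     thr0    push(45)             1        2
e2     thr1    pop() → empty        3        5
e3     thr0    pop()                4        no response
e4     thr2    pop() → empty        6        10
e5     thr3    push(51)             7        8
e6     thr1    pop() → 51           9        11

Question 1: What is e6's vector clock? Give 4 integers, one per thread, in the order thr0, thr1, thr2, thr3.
Answer: (0, 2, 0, 1)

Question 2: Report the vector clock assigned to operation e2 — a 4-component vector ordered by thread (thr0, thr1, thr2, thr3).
Answer: (0, 1, 0, 0)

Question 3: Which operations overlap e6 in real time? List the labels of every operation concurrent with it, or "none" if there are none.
Answer: e3, e4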